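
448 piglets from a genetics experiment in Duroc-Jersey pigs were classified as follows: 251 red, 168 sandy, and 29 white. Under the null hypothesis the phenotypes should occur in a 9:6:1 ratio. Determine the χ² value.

Under the 9:6:1 hypothesis (Σ ratio = 16, N = 448):
  red: 448 × 9/16 = 252
  sandy: 448 × 6/16 = 168
  white: 448 × 1/16 = 28
χ² = Σ (O − E)² / E
  red: (251 − 252)² / 252 = 0.0040
  sandy: (168 − 168)² / 168 = 0.0000
  white: (29 − 28)² / 28 = 0.0357
χ² = 0.0040 + 0.0000 + 0.0357 = 0.0397 ≈ 0.040

0.040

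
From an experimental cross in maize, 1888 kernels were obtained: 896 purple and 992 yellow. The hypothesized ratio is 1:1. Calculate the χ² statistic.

4.881

The 1:1 ratio has 2 parts, so with N = 1888 the expected counts are:
  purple: 1888 × 1/2 = 944
  yellow: 1888 × 1/2 = 944
χ² = Σ (O − E)² / E
  purple: (896 − 944)² / 944 = 2.4407
  yellow: (992 − 944)² / 944 = 2.4407
χ² = 2.4407 + 2.4407 = 4.8814 ≈ 4.881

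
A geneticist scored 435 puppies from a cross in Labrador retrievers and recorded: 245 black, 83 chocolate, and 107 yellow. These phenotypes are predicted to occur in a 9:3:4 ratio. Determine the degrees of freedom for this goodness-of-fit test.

2

A goodness-of-fit test with 3 phenotype classes has df = 3 − 1 = 2.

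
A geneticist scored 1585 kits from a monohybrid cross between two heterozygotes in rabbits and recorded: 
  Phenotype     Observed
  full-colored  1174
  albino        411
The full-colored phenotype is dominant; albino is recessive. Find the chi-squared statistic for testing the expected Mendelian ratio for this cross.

For a monohybrid cross between heterozygotes with complete dominance, the expected phenotypic ratio is 3:1.
Expected counts for N = 1585 under a 3:1 ratio (total parts = 4):
  full-colored: 1585 × 3/4 = 1188.75
  albino: 1585 × 1/4 = 396.25
χ² = Σ (O − E)² / E
  full-colored: (1174 − 1188.75)² / 1188.75 = 0.1830
  albino: (411 − 396.25)² / 396.25 = 0.5491
χ² = 0.1830 + 0.5491 = 0.7321 ≈ 0.732

0.732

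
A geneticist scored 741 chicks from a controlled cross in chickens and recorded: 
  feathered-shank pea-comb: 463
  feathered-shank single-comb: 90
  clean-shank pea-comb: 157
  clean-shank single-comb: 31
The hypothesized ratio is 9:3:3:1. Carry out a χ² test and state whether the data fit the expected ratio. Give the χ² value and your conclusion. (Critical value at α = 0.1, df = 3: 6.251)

29.766; not consistent

Under the 9:3:3:1 hypothesis (Σ ratio = 16, N = 741):
  feathered-shank pea-comb: 741 × 9/16 = 416.8125
  feathered-shank single-comb: 741 × 3/16 = 138.9375
  clean-shank pea-comb: 741 × 3/16 = 138.9375
  clean-shank single-comb: 741 × 1/16 = 46.3125
χ² = Σ (O − E)² / E
  feathered-shank pea-comb: (463 − 416.8125)² / 416.8125 = 5.1181
  feathered-shank single-comb: (90 − 138.9375)² / 138.9375 = 17.2371
  clean-shank pea-comb: (157 − 138.9375)² / 138.9375 = 2.3482
  clean-shank single-comb: (31 − 46.3125)² / 46.3125 = 5.0628
χ² = 5.1181 + 17.2371 + 2.3482 + 5.0628 = 29.7662 ≈ 29.766
Degrees of freedom = 4 − 1 = 3; critical value at α = 0.1 is 6.251.
Since 29.766 > 6.251, we reject the null hypothesis — the data do not fit the 9:3:3:1 ratio.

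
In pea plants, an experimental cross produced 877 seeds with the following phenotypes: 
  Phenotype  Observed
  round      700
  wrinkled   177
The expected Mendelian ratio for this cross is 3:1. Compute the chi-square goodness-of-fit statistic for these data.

Expected counts for N = 877 under a 3:1 ratio (total parts = 4):
  round: 877 × 3/4 = 657.75
  wrinkled: 877 × 1/4 = 219.25
χ² = Σ (O − E)² / E
  round: (700 − 657.75)² / 657.75 = 2.7139
  wrinkled: (177 − 219.25)² / 219.25 = 8.1417
χ² = 2.7139 + 8.1417 = 10.8556 ≈ 10.856

10.856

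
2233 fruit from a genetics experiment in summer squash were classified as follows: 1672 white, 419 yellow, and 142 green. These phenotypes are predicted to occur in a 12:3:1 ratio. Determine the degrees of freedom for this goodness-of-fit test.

2

A goodness-of-fit test with 3 phenotype classes has df = 3 − 1 = 2.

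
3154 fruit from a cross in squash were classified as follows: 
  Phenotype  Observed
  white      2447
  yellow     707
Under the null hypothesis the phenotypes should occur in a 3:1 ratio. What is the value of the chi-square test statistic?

11.232

Total ratio parts = 4. Expected numbers out of 3154:
  white: 3154 × 3/4 = 2365.5
  yellow: 3154 × 1/4 = 788.5
χ² = Σ (O − E)² / E
  white: (2447 − 2365.5)² / 2365.5 = 2.8080
  yellow: (707 − 788.5)² / 788.5 = 8.4239
χ² = 2.8080 + 8.4239 = 11.2319 ≈ 11.232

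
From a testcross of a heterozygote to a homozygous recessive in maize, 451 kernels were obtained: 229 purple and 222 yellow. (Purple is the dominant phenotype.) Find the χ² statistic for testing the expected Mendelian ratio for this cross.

0.109

A testcross of a heterozygote (Aa × aa) gives a 1:1 phenotypic ratio.
Total ratio parts = 2. Expected numbers out of 451:
  purple: 451 × 1/2 = 225.5
  yellow: 451 × 1/2 = 225.5
χ² = Σ (O − E)² / E
  purple: (229 − 225.5)² / 225.5 = 0.0543
  yellow: (222 − 225.5)² / 225.5 = 0.0543
χ² = 0.0543 + 0.0543 = 0.1086 ≈ 0.109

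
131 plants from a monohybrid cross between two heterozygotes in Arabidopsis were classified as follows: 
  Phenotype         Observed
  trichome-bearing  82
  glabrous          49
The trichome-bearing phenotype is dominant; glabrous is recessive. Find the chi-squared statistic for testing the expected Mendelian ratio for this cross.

For a monohybrid cross between heterozygotes with complete dominance, the expected phenotypic ratio is 3:1.
Under the 3:1 hypothesis (Σ ratio = 4, N = 131):
  trichome-bearing: 131 × 3/4 = 98.25
  glabrous: 131 × 1/4 = 32.75
χ² = Σ (O − E)² / E
  trichome-bearing: (82 − 98.25)² / 98.25 = 2.6877
  glabrous: (49 − 32.75)² / 32.75 = 8.0630
χ² = 2.6877 + 8.0630 = 10.7507 ≈ 10.751

10.751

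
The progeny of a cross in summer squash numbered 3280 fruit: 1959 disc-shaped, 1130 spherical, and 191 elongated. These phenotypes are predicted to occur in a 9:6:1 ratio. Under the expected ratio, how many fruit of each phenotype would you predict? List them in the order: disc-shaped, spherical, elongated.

The 9:6:1 ratio has 16 parts, so with N = 3280 the expected counts are:
  disc-shaped: 3280 × 9/16 = 1845
  spherical: 3280 × 6/16 = 1230
  elongated: 3280 × 1/16 = 205

1845, 1230, 205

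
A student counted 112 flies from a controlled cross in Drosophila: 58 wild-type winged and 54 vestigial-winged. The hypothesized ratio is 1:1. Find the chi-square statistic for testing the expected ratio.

Under the 1:1 hypothesis (Σ ratio = 2, N = 112):
  wild-type winged: 112 × 1/2 = 56
  vestigial-winged: 112 × 1/2 = 56
χ² = Σ (O − E)² / E
  wild-type winged: (58 − 56)² / 56 = 0.0714
  vestigial-winged: (54 − 56)² / 56 = 0.0714
χ² = 0.0714 + 0.0714 = 0.1428 ≈ 0.143

0.143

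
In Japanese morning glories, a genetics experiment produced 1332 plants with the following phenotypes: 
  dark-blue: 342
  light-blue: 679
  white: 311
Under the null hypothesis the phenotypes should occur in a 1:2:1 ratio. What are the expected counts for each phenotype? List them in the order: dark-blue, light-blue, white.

333, 666, 333

Expected counts for N = 1332 under a 1:2:1 ratio (total parts = 4):
  dark-blue: 1332 × 1/4 = 333
  light-blue: 1332 × 2/4 = 666
  white: 1332 × 1/4 = 333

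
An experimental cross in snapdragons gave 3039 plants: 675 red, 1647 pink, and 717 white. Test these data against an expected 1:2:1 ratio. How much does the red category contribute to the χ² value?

Expected counts for N = 3039 under a 1:2:1 ratio (total parts = 4):
  red: 3039 × 1/4 = 759.75
  pink: 3039 × 2/4 = 1519.5
  white: 3039 × 1/4 = 759.75
Contribution of red: (675 − 759.75)² / 759.75 = 9.4538

9.454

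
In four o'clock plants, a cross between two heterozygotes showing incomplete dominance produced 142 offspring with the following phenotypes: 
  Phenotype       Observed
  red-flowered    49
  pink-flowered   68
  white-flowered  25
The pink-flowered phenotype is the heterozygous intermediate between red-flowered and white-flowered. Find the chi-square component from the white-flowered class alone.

With incomplete dominance, a heterozygote × heterozygote cross gives a 1:2:1 phenotypic ratio.
The 1:2:1 ratio has 4 parts, so with N = 142 the expected counts are:
  red-flowered: 142 × 1/4 = 35.5
  pink-flowered: 142 × 2/4 = 71
  white-flowered: 142 × 1/4 = 35.5
Contribution of white-flowered: (25 − 35.5)² / 35.5 = 3.1056

3.106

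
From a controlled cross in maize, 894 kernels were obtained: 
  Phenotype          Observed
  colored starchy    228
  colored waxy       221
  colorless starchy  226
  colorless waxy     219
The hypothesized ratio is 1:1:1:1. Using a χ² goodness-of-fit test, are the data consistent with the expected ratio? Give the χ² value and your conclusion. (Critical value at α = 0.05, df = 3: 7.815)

0.237; consistent

Total ratio parts = 4. Expected numbers out of 894:
  colored starchy: 894 × 1/4 = 223.5
  colored waxy: 894 × 1/4 = 223.5
  colorless starchy: 894 × 1/4 = 223.5
  colorless waxy: 894 × 1/4 = 223.5
χ² = Σ (O − E)² / E
  colored starchy: (228 − 223.5)² / 223.5 = 0.0906
  colored waxy: (221 − 223.5)² / 223.5 = 0.0280
  colorless starchy: (226 − 223.5)² / 223.5 = 0.0280
  colorless waxy: (219 − 223.5)² / 223.5 = 0.0906
χ² = 0.0906 + 0.0280 + 0.0280 + 0.0906 = 0.2372 ≈ 0.237
Degrees of freedom = 4 − 1 = 3; critical value at α = 0.05 is 7.815.
Since 0.237 < 7.815, we fail to reject the null hypothesis — the data are consistent with the 1:1:1:1 ratio.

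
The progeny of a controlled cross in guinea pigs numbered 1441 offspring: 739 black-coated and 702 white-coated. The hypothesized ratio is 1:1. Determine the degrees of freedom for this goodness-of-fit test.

A goodness-of-fit test with 2 phenotype classes has df = 2 − 1 = 1.

1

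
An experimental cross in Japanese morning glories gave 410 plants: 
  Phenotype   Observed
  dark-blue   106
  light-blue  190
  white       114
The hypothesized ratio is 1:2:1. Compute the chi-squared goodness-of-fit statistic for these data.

Total ratio parts = 4. Expected numbers out of 410:
  dark-blue: 410 × 1/4 = 102.5
  light-blue: 410 × 2/4 = 205
  white: 410 × 1/4 = 102.5
χ² = Σ (O − E)² / E
  dark-blue: (106 − 102.5)² / 102.5 = 0.1195
  light-blue: (190 − 205)² / 205 = 1.0976
  white: (114 − 102.5)² / 102.5 = 1.2902
χ² = 0.1195 + 1.0976 + 1.2902 = 2.5073 ≈ 2.507

2.507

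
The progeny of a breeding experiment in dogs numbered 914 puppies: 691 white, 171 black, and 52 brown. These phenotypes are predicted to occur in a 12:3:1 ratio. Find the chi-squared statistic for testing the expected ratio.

The 12:3:1 ratio has 16 parts, so with N = 914 the expected counts are:
  white: 914 × 12/16 = 685.5
  black: 914 × 3/16 = 171.375
  brown: 914 × 1/16 = 57.125
χ² = Σ (O − E)² / E
  white: (691 − 685.5)² / 685.5 = 0.0441
  black: (171 − 171.375)² / 171.375 = 0.0008
  brown: (52 − 57.125)² / 57.125 = 0.4598
χ² = 0.0441 + 0.0008 + 0.4598 = 0.5047 ≈ 0.505

0.505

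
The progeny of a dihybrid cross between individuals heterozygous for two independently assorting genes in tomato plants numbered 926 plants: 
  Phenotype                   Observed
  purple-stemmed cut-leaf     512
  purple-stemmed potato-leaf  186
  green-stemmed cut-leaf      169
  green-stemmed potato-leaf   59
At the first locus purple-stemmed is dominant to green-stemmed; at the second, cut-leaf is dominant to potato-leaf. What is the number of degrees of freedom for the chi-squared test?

A dihybrid F₂ with independent assortment and complete dominance at both loci gives a 9:3:3:1 phenotypic ratio.
A goodness-of-fit test with 4 phenotype classes has df = 4 − 1 = 3.

3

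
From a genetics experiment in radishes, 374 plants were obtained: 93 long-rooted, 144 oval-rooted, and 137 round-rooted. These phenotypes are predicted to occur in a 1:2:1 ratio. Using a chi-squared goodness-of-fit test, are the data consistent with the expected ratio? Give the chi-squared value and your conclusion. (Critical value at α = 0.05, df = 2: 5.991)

30.128; not consistent

The 1:2:1 ratio has 4 parts, so with N = 374 the expected counts are:
  long-rooted: 374 × 1/4 = 93.5
  oval-rooted: 374 × 2/4 = 187
  round-rooted: 374 × 1/4 = 93.5
χ² = Σ (O − E)² / E
  long-rooted: (93 − 93.5)² / 93.5 = 0.0027
  oval-rooted: (144 − 187)² / 187 = 9.8877
  round-rooted: (137 − 93.5)² / 93.5 = 20.2380
χ² = 0.0027 + 9.8877 + 20.2380 = 30.1284 ≈ 30.128
Degrees of freedom = 3 − 1 = 2; critical value at α = 0.05 is 5.991.
Since 30.128 > 5.991, we reject the null hypothesis — the data do not fit the 1:2:1 ratio.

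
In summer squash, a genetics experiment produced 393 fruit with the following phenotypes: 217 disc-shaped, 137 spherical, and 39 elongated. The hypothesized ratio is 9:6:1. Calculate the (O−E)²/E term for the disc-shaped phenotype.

The 9:6:1 ratio has 16 parts, so with N = 393 the expected counts are:
  disc-shaped: 393 × 9/16 = 221.0625
  spherical: 393 × 6/16 = 147.375
  elongated: 393 × 1/16 = 24.5625
Contribution of disc-shaped: (217 − 221.0625)² / 221.0625 = 0.0747

0.075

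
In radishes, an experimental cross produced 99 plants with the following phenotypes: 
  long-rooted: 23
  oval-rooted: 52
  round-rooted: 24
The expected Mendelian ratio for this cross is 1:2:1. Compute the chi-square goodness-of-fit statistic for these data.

The 1:2:1 ratio has 4 parts, so with N = 99 the expected counts are:
  long-rooted: 99 × 1/4 = 24.75
  oval-rooted: 99 × 2/4 = 49.5
  round-rooted: 99 × 1/4 = 24.75
χ² = Σ (O − E)² / E
  long-rooted: (23 − 24.75)² / 24.75 = 0.1237
  oval-rooted: (52 − 49.5)² / 49.5 = 0.1263
  round-rooted: (24 − 24.75)² / 24.75 = 0.0227
χ² = 0.1237 + 0.1263 + 0.0227 = 0.2727 ≈ 0.273

0.273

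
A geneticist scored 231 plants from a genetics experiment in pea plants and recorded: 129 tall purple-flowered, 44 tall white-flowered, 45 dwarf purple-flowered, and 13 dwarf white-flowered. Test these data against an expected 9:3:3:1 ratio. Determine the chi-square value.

0.227

Total ratio parts = 16. Expected numbers out of 231:
  tall purple-flowered: 231 × 9/16 = 129.9375
  tall white-flowered: 231 × 3/16 = 43.3125
  dwarf purple-flowered: 231 × 3/16 = 43.3125
  dwarf white-flowered: 231 × 1/16 = 14.4375
χ² = Σ (O − E)² / E
  tall purple-flowered: (129 − 129.9375)² / 129.9375 = 0.0068
  tall white-flowered: (44 − 43.3125)² / 43.3125 = 0.0109
  dwarf purple-flowered: (45 − 43.3125)² / 43.3125 = 0.0657
  dwarf white-flowered: (13 − 14.4375)² / 14.4375 = 0.1431
χ² = 0.0068 + 0.0109 + 0.0657 + 0.1431 = 0.2265 ≈ 0.227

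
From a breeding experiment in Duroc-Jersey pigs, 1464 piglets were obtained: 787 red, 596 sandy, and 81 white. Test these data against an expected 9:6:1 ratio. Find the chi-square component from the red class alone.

Expected counts for N = 1464 under a 9:6:1 ratio (total parts = 16):
  red: 1464 × 9/16 = 823.5
  sandy: 1464 × 6/16 = 549
  white: 1464 × 1/16 = 91.5
Contribution of red: (787 − 823.5)² / 823.5 = 1.6178

1.618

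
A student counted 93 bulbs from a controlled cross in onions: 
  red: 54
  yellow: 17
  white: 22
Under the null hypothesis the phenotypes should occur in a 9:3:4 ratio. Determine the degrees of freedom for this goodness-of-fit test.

A goodness-of-fit test with 3 phenotype classes has df = 3 − 1 = 2.

2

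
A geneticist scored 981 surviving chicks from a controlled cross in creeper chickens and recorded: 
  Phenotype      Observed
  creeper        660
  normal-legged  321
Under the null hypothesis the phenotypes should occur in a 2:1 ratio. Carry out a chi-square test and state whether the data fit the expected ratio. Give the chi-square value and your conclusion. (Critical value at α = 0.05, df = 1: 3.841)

0.165; consistent

Expected counts for N = 981 under a 2:1 ratio (total parts = 3):
  creeper: 981 × 2/3 = 654
  normal-legged: 981 × 1/3 = 327
χ² = Σ (O − E)² / E
  creeper: (660 − 654)² / 654 = 0.0550
  normal-legged: (321 − 327)² / 327 = 0.1101
χ² = 0.0550 + 0.1101 = 0.1651 ≈ 0.165
Degrees of freedom = 2 − 1 = 1; critical value at α = 0.05 is 3.841.
Since 0.165 < 3.841, we fail to reject the null hypothesis — the data are consistent with the 2:1 ratio.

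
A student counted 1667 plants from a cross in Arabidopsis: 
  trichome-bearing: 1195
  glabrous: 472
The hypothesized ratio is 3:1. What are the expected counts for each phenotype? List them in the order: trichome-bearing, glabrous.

1250.25, 416.75

Under the 3:1 hypothesis (Σ ratio = 4, N = 1667):
  trichome-bearing: 1667 × 3/4 = 1250.25
  glabrous: 1667 × 1/4 = 416.75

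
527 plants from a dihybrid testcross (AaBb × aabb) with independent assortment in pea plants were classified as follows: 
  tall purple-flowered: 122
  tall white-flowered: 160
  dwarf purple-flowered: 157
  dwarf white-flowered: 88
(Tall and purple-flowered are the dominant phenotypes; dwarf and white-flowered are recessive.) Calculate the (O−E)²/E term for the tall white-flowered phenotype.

6.057

A dihybrid testcross with independent assortment gives a 1:1:1:1 ratio.
Total ratio parts = 4. Expected numbers out of 527:
  tall purple-flowered: 527 × 1/4 = 131.75
  tall white-flowered: 527 × 1/4 = 131.75
  dwarf purple-flowered: 527 × 1/4 = 131.75
  dwarf white-flowered: 527 × 1/4 = 131.75
Contribution of tall white-flowered: (160 − 131.75)² / 131.75 = 6.0574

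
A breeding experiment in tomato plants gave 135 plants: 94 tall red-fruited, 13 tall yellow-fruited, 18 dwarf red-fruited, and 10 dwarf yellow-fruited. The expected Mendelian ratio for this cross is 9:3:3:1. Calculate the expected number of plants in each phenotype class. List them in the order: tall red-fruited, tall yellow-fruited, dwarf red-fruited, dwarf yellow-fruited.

The 9:3:3:1 ratio has 16 parts, so with N = 135 the expected counts are:
  tall red-fruited: 135 × 9/16 = 75.9375
  tall yellow-fruited: 135 × 3/16 = 25.3125
  dwarf red-fruited: 135 × 3/16 = 25.3125
  dwarf yellow-fruited: 135 × 1/16 = 8.4375

75.9375, 25.3125, 25.3125, 8.4375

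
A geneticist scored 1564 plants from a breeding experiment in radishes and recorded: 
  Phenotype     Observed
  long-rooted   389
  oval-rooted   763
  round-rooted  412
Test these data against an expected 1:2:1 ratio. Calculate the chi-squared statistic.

1.600

The 1:2:1 ratio has 4 parts, so with N = 1564 the expected counts are:
  long-rooted: 1564 × 1/4 = 391
  oval-rooted: 1564 × 2/4 = 782
  round-rooted: 1564 × 1/4 = 391
χ² = Σ (O − E)² / E
  long-rooted: (389 − 391)² / 391 = 0.0102
  oval-rooted: (763 − 782)² / 782 = 0.4616
  round-rooted: (412 − 391)² / 391 = 1.1279
χ² = 0.0102 + 0.4616 + 1.1279 = 1.5997 ≈ 1.600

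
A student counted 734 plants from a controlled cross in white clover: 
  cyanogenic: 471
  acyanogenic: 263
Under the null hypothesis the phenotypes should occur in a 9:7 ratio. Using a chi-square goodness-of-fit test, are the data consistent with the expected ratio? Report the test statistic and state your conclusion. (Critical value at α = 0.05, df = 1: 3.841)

18.704; not consistent

The 9:7 ratio has 16 parts, so with N = 734 the expected counts are:
  cyanogenic: 734 × 9/16 = 412.875
  acyanogenic: 734 × 7/16 = 321.125
χ² = Σ (O − E)² / E
  cyanogenic: (471 − 412.875)² / 412.875 = 8.1829
  acyanogenic: (263 − 321.125)² / 321.125 = 10.5209
χ² = 8.1829 + 10.5209 = 18.7038 ≈ 18.704
Degrees of freedom = 2 − 1 = 1; critical value at α = 0.05 is 3.841.
Since 18.704 > 3.841, we reject the null hypothesis — the data do not fit the 9:7 ratio.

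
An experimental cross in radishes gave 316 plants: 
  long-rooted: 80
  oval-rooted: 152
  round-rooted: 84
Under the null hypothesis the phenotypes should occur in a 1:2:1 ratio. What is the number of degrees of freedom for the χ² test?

2

A goodness-of-fit test with 3 phenotype classes has df = 3 − 1 = 2.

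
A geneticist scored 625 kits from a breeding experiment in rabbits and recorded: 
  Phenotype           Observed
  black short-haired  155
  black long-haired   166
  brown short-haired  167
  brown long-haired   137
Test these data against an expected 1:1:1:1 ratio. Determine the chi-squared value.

Total ratio parts = 4. Expected numbers out of 625:
  black short-haired: 625 × 1/4 = 156.25
  black long-haired: 625 × 1/4 = 156.25
  brown short-haired: 625 × 1/4 = 156.25
  brown long-haired: 625 × 1/4 = 156.25
χ² = Σ (O − E)² / E
  black short-haired: (155 − 156.25)² / 156.25 = 0.0100
  black long-haired: (166 − 156.25)² / 156.25 = 0.6084
  brown short-haired: (167 − 156.25)² / 156.25 = 0.7396
  brown long-haired: (137 − 156.25)² / 156.25 = 2.3716
χ² = 0.0100 + 0.6084 + 0.7396 + 2.3716 = 3.7296 ≈ 3.730

3.730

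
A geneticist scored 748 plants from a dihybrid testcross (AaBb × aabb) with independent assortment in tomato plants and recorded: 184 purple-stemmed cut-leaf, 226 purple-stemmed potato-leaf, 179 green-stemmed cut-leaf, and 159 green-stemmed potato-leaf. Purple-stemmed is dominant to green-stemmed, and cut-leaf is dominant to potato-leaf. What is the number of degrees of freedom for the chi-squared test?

3

A dihybrid testcross with independent assortment gives a 1:1:1:1 ratio.
A goodness-of-fit test with 4 phenotype classes has df = 4 − 1 = 3.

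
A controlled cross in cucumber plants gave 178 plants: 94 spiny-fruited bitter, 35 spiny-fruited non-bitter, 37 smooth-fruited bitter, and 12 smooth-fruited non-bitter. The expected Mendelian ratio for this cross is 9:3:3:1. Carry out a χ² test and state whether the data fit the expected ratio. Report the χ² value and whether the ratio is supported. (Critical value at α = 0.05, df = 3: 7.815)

0.916; consistent

Expected counts for N = 178 under a 9:3:3:1 ratio (total parts = 16):
  spiny-fruited bitter: 178 × 9/16 = 100.125
  spiny-fruited non-bitter: 178 × 3/16 = 33.375
  smooth-fruited bitter: 178 × 3/16 = 33.375
  smooth-fruited non-bitter: 178 × 1/16 = 11.125
χ² = Σ (O − E)² / E
  spiny-fruited bitter: (94 − 100.125)² / 100.125 = 0.3747
  spiny-fruited non-bitter: (35 − 33.375)² / 33.375 = 0.0791
  smooth-fruited bitter: (37 − 33.375)² / 33.375 = 0.3937
  smooth-fruited non-bitter: (12 − 11.125)² / 11.125 = 0.0688
χ² = 0.3747 + 0.0791 + 0.3937 + 0.0688 = 0.9163 ≈ 0.916
Degrees of freedom = 4 − 1 = 3; critical value at α = 0.05 is 7.815.
Since 0.916 < 7.815, we fail to reject the null hypothesis — the data are consistent with the 9:3:3:1 ratio.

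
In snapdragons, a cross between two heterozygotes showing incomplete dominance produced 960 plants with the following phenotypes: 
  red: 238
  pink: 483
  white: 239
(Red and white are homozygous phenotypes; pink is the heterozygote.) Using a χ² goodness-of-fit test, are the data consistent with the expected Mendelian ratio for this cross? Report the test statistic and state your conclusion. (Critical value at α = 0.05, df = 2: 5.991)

0.040; consistent

With incomplete dominance, a heterozygote × heterozygote cross gives a 1:2:1 phenotypic ratio.
Total ratio parts = 4. Expected numbers out of 960:
  red: 960 × 1/4 = 240
  pink: 960 × 2/4 = 480
  white: 960 × 1/4 = 240
χ² = Σ (O − E)² / E
  red: (238 − 240)² / 240 = 0.0167
  pink: (483 − 480)² / 480 = 0.0187
  white: (239 − 240)² / 240 = 0.0042
χ² = 0.0167 + 0.0187 + 0.0042 = 0.0396 ≈ 0.040
Degrees of freedom = 3 − 1 = 2; critical value at α = 0.05 is 5.991.
Since 0.040 < 5.991, we fail to reject the null hypothesis — the data are consistent with the 1:2:1 ratio.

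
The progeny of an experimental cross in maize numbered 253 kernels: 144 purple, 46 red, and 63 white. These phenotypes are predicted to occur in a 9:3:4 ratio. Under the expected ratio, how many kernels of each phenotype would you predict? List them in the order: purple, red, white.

Under the 9:3:4 hypothesis (Σ ratio = 16, N = 253):
  purple: 253 × 9/16 = 142.3125
  red: 253 × 3/16 = 47.4375
  white: 253 × 4/16 = 63.25

142.3125, 47.4375, 63.25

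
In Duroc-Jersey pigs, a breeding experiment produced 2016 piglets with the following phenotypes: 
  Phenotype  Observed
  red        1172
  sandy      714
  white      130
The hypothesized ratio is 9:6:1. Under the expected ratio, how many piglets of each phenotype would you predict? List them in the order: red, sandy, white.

1134, 756, 126

Under the 9:6:1 hypothesis (Σ ratio = 16, N = 2016):
  red: 2016 × 9/16 = 1134
  sandy: 2016 × 6/16 = 756
  white: 2016 × 1/16 = 126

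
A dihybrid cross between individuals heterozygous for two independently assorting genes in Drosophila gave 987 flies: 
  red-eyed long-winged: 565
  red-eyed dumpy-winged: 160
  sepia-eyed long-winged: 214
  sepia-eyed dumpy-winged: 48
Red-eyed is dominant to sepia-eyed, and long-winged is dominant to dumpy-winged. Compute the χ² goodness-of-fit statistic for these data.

11.129

A dihybrid F₂ with independent assortment and complete dominance at both loci gives a 9:3:3:1 phenotypic ratio.
Under the 9:3:3:1 hypothesis (Σ ratio = 16, N = 987):
  red-eyed long-winged: 987 × 9/16 = 555.1875
  red-eyed dumpy-winged: 987 × 3/16 = 185.0625
  sepia-eyed long-winged: 987 × 3/16 = 185.0625
  sepia-eyed dumpy-winged: 987 × 1/16 = 61.6875
χ² = Σ (O − E)² / E
  red-eyed long-winged: (565 − 555.1875)² / 555.1875 = 0.1734
  red-eyed dumpy-winged: (160 − 185.0625)² / 185.0625 = 3.3941
  sepia-eyed long-winged: (214 − 185.0625)² / 185.0625 = 4.5248
  sepia-eyed dumpy-winged: (48 − 61.6875)² / 61.6875 = 3.0370
χ² = 0.1734 + 3.3941 + 4.5248 + 3.0370 = 11.1293 ≈ 11.129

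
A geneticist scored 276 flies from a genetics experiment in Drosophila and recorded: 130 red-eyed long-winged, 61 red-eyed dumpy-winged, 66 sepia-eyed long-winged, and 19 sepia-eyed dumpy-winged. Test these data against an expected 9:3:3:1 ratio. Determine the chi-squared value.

Expected counts for N = 276 under a 9:3:3:1 ratio (total parts = 16):
  red-eyed long-winged: 276 × 9/16 = 155.25
  red-eyed dumpy-winged: 276 × 3/16 = 51.75
  sepia-eyed long-winged: 276 × 3/16 = 51.75
  sepia-eyed dumpy-winged: 276 × 1/16 = 17.25
χ² = Σ (O − E)² / E
  red-eyed long-winged: (130 − 155.25)² / 155.25 = 4.1067
  red-eyed dumpy-winged: (61 − 51.75)² / 51.75 = 1.6534
  sepia-eyed long-winged: (66 − 51.75)² / 51.75 = 3.9239
  sepia-eyed dumpy-winged: (19 − 17.25)² / 17.25 = 0.1775
χ² = 4.1067 + 1.6534 + 3.9239 + 0.1775 = 9.8615 ≈ 9.862

9.862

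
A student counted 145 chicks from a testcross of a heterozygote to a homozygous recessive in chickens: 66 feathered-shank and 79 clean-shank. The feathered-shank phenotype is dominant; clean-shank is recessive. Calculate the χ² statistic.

A testcross of a heterozygote (Aa × aa) gives a 1:1 phenotypic ratio.
The 1:1 ratio has 2 parts, so with N = 145 the expected counts are:
  feathered-shank: 145 × 1/2 = 72.5
  clean-shank: 145 × 1/2 = 72.5
χ² = Σ (O − E)² / E
  feathered-shank: (66 − 72.5)² / 72.5 = 0.5828
  clean-shank: (79 − 72.5)² / 72.5 = 0.5828
χ² = 0.5828 + 0.5828 = 1.1656 ≈ 1.166

1.166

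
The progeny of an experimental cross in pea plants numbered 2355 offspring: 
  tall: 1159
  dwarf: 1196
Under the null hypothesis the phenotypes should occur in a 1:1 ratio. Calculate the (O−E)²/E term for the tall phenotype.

Total ratio parts = 2. Expected numbers out of 2355:
  tall: 2355 × 1/2 = 1177.5
  dwarf: 2355 × 1/2 = 1177.5
Contribution of tall: (1159 − 1177.5)² / 1177.5 = 0.2907

0.291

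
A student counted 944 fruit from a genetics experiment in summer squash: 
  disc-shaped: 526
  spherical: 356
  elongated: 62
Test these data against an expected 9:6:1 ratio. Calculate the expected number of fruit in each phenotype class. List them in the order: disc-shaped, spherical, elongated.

The 9:6:1 ratio has 16 parts, so with N = 944 the expected counts are:
  disc-shaped: 944 × 9/16 = 531
  spherical: 944 × 6/16 = 354
  elongated: 944 × 1/16 = 59

531, 354, 59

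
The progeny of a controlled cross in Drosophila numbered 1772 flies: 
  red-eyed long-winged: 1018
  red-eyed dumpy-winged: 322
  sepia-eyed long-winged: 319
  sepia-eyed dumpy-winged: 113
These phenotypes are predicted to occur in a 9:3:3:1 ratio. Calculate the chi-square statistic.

Total ratio parts = 16. Expected numbers out of 1772:
  red-eyed long-winged: 1772 × 9/16 = 996.75
  red-eyed dumpy-winged: 1772 × 3/16 = 332.25
  sepia-eyed long-winged: 1772 × 3/16 = 332.25
  sepia-eyed dumpy-winged: 1772 × 1/16 = 110.75
χ² = Σ (O − E)² / E
  red-eyed long-winged: (1018 − 996.75)² / 996.75 = 0.4530
  red-eyed dumpy-winged: (322 − 332.25)² / 332.25 = 0.3162
  sepia-eyed long-winged: (319 − 332.25)² / 332.25 = 0.5284
  sepia-eyed dumpy-winged: (113 − 110.75)² / 110.75 = 0.0457
χ² = 0.4530 + 0.3162 + 0.5284 + 0.0457 = 1.3433 ≈ 1.343

1.343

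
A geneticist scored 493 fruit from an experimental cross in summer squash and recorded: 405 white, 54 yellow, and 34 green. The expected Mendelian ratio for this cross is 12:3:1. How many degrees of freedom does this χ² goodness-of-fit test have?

2

A goodness-of-fit test with 3 phenotype classes has df = 3 − 1 = 2.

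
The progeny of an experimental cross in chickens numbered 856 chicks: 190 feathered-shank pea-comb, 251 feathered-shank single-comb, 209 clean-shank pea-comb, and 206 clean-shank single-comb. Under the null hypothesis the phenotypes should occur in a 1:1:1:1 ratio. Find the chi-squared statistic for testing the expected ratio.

The 1:1:1:1 ratio has 4 parts, so with N = 856 the expected counts are:
  feathered-shank pea-comb: 856 × 1/4 = 214
  feathered-shank single-comb: 856 × 1/4 = 214
  clean-shank pea-comb: 856 × 1/4 = 214
  clean-shank single-comb: 856 × 1/4 = 214
χ² = Σ (O − E)² / E
  feathered-shank pea-comb: (190 − 214)² / 214 = 2.6916
  feathered-shank single-comb: (251 − 214)² / 214 = 6.3972
  clean-shank pea-comb: (209 − 214)² / 214 = 0.1168
  clean-shank single-comb: (206 − 214)² / 214 = 0.2991
χ² = 2.6916 + 6.3972 + 0.1168 + 0.2991 = 9.5047 ≈ 9.505

9.505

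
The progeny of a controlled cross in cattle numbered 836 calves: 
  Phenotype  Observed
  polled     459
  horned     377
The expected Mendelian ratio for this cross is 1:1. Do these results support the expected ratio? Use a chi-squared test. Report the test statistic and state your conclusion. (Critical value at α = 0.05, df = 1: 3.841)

Expected counts for N = 836 under a 1:1 ratio (total parts = 2):
  polled: 836 × 1/2 = 418
  horned: 836 × 1/2 = 418
χ² = Σ (O − E)² / E
  polled: (459 − 418)² / 418 = 4.0215
  horned: (377 − 418)² / 418 = 4.0215
χ² = 4.0215 + 4.0215 = 8.043
Degrees of freedom = 2 − 1 = 1; critical value at α = 0.05 is 3.841.
Since 8.043 > 3.841, we reject the null hypothesis — the data do not fit the 1:1 ratio.

8.043; not consistent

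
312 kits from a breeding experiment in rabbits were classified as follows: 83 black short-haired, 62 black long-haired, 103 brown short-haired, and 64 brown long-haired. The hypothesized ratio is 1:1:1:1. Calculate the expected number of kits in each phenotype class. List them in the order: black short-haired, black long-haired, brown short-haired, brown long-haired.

78, 78, 78, 78

The 1:1:1:1 ratio has 4 parts, so with N = 312 the expected counts are:
  black short-haired: 312 × 1/4 = 78
  black long-haired: 312 × 1/4 = 78
  brown short-haired: 312 × 1/4 = 78
  brown long-haired: 312 × 1/4 = 78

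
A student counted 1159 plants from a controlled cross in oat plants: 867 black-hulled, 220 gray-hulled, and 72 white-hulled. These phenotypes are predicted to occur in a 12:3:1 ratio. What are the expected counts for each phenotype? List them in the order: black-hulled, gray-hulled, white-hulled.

The 12:3:1 ratio has 16 parts, so with N = 1159 the expected counts are:
  black-hulled: 1159 × 12/16 = 869.25
  gray-hulled: 1159 × 3/16 = 217.3125
  white-hulled: 1159 × 1/16 = 72.4375

869.25, 217.3125, 72.4375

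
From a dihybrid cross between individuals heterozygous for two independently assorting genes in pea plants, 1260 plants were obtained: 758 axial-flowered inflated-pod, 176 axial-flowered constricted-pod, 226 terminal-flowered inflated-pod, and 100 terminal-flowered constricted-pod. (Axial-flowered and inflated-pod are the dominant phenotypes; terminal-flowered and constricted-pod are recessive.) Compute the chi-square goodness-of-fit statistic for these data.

A dihybrid F₂ with independent assortment and complete dominance at both loci gives a 9:3:3:1 phenotypic ratio.
Under the 9:3:3:1 hypothesis (Σ ratio = 16, N = 1260):
  axial-flowered inflated-pod: 1260 × 9/16 = 708.75
  axial-flowered constricted-pod: 1260 × 3/16 = 236.25
  terminal-flowered inflated-pod: 1260 × 3/16 = 236.25
  terminal-flowered constricted-pod: 1260 × 1/16 = 78.75
χ² = Σ (O − E)² / E
  axial-flowered inflated-pod: (758 − 708.75)² / 708.75 = 3.4223
  axial-flowered constricted-pod: (176 − 236.25)² / 236.25 = 15.3653
  terminal-flowered inflated-pod: (226 − 236.25)² / 236.25 = 0.4447
  terminal-flowered constricted-pod: (100 − 78.75)² / 78.75 = 5.7341
χ² = 3.4223 + 15.3653 + 0.4447 + 5.7341 = 24.9664 ≈ 24.966

24.966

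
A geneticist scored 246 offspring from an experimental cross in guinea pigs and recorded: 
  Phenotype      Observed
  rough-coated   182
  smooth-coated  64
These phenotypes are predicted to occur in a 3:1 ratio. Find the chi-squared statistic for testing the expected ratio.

0.136

Expected counts for N = 246 under a 3:1 ratio (total parts = 4):
  rough-coated: 246 × 3/4 = 184.5
  smooth-coated: 246 × 1/4 = 61.5
χ² = Σ (O − E)² / E
  rough-coated: (182 − 184.5)² / 184.5 = 0.0339
  smooth-coated: (64 − 61.5)² / 61.5 = 0.1016
χ² = 0.0339 + 0.1016 = 0.1355 ≈ 0.136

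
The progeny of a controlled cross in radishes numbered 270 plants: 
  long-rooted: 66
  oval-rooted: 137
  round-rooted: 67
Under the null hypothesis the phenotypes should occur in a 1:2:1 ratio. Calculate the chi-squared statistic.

Expected counts for N = 270 under a 1:2:1 ratio (total parts = 4):
  long-rooted: 270 × 1/4 = 67.5
  oval-rooted: 270 × 2/4 = 135
  round-rooted: 270 × 1/4 = 67.5
χ² = Σ (O − E)² / E
  long-rooted: (66 − 67.5)² / 67.5 = 0.0333
  oval-rooted: (137 − 135)² / 135 = 0.0296
  round-rooted: (67 − 67.5)² / 67.5 = 0.0037
χ² = 0.0333 + 0.0296 + 0.0037 = 0.0666 ≈ 0.067

0.067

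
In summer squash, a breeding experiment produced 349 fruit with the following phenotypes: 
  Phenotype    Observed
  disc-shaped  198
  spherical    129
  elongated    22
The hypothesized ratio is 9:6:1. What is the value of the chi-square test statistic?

Total ratio parts = 16. Expected numbers out of 349:
  disc-shaped: 349 × 9/16 = 196.3125
  spherical: 349 × 6/16 = 130.875
  elongated: 349 × 1/16 = 21.8125
χ² = Σ (O − E)² / E
  disc-shaped: (198 − 196.3125)² / 196.3125 = 0.0145
  spherical: (129 − 130.875)² / 130.875 = 0.0269
  elongated: (22 − 21.8125)² / 21.8125 = 0.0016
χ² = 0.0145 + 0.0269 + 0.0016 = 0.043

0.043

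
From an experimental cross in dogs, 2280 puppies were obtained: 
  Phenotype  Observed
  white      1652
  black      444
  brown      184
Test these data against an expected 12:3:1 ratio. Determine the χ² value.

14.690

Expected counts for N = 2280 under a 12:3:1 ratio (total parts = 16):
  white: 2280 × 12/16 = 1710
  black: 2280 × 3/16 = 427.5
  brown: 2280 × 1/16 = 142.5
χ² = Σ (O − E)² / E
  white: (1652 − 1710)² / 1710 = 1.9673
  black: (444 − 427.5)² / 427.5 = 0.6368
  brown: (184 − 142.5)² / 142.5 = 12.0860
χ² = 1.9673 + 0.6368 + 12.0860 = 14.6901 ≈ 14.690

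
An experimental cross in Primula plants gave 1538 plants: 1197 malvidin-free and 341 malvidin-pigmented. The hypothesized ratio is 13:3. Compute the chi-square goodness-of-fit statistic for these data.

Under the 13:3 hypothesis (Σ ratio = 16, N = 1538):
  malvidin-free: 1538 × 13/16 = 1249.625
  malvidin-pigmented: 1538 × 3/16 = 288.375
χ² = Σ (O − E)² / E
  malvidin-free: (1197 − 1249.625)² / 1249.625 = 2.2162
  malvidin-pigmented: (341 − 288.375)² / 288.375 = 9.6034
χ² = 2.2162 + 9.6034 = 11.8196 ≈ 11.820

11.820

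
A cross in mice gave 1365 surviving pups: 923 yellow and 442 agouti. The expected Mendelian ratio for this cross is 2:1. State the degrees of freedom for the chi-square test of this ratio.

A goodness-of-fit test with 2 phenotype classes has df = 2 − 1 = 1.

1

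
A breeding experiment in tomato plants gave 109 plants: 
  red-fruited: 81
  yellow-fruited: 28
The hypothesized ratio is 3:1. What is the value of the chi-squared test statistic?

0.028

Total ratio parts = 4. Expected numbers out of 109:
  red-fruited: 109 × 3/4 = 81.75
  yellow-fruited: 109 × 1/4 = 27.25
χ² = Σ (O − E)² / E
  red-fruited: (81 − 81.75)² / 81.75 = 0.0069
  yellow-fruited: (28 − 27.25)² / 27.25 = 0.0206
χ² = 0.0069 + 0.0206 = 0.0275 ≈ 0.028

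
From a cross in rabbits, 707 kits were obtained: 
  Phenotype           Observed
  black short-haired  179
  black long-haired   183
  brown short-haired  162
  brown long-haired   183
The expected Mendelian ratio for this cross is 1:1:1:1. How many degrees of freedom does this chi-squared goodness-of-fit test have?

A goodness-of-fit test with 4 phenotype classes has df = 4 − 1 = 3.

3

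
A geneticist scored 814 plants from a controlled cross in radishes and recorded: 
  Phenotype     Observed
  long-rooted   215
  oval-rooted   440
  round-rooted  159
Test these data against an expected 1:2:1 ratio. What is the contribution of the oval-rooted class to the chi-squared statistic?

2.676

Expected counts for N = 814 under a 1:2:1 ratio (total parts = 4):
  long-rooted: 814 × 1/4 = 203.5
  oval-rooted: 814 × 2/4 = 407
  round-rooted: 814 × 1/4 = 203.5
Contribution of oval-rooted: (440 − 407)² / 407 = 2.6757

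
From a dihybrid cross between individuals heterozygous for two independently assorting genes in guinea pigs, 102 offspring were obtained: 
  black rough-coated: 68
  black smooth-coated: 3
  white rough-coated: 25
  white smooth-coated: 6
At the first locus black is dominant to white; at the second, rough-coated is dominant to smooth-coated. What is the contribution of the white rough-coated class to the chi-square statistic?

1.805

A dihybrid F₂ with independent assortment and complete dominance at both loci gives a 9:3:3:1 phenotypic ratio.
Total ratio parts = 16. Expected numbers out of 102:
  black rough-coated: 102 × 9/16 = 57.375
  black smooth-coated: 102 × 3/16 = 19.125
  white rough-coated: 102 × 3/16 = 19.125
  white smooth-coated: 102 × 1/16 = 6.375
Contribution of white rough-coated: (25 − 19.125)² / 19.125 = 1.8047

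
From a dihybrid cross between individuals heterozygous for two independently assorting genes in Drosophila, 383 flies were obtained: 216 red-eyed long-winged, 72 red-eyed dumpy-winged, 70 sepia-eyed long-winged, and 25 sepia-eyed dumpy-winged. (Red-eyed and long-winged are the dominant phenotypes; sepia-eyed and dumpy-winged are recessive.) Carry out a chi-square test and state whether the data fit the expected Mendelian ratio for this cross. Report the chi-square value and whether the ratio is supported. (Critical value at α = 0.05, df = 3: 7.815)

0.095; consistent

A dihybrid F₂ with independent assortment and complete dominance at both loci gives a 9:3:3:1 phenotypic ratio.
Under the 9:3:3:1 hypothesis (Σ ratio = 16, N = 383):
  red-eyed long-winged: 383 × 9/16 = 215.4375
  red-eyed dumpy-winged: 383 × 3/16 = 71.8125
  sepia-eyed long-winged: 383 × 3/16 = 71.8125
  sepia-eyed dumpy-winged: 383 × 1/16 = 23.9375
χ² = Σ (O − E)² / E
  red-eyed long-winged: (216 − 215.4375)² / 215.4375 = 0.0015
  red-eyed dumpy-winged: (72 − 71.8125)² / 71.8125 = 0.0005
  sepia-eyed long-winged: (70 − 71.8125)² / 71.8125 = 0.0457
  sepia-eyed dumpy-winged: (25 − 23.9375)² / 23.9375 = 0.0472
χ² = 0.0015 + 0.0005 + 0.0457 + 0.0472 = 0.0949 ≈ 0.095
Degrees of freedom = 4 − 1 = 3; critical value at α = 0.05 is 7.815.
Since 0.095 < 7.815, we fail to reject the null hypothesis — the data are consistent with the 9:3:3:1 ratio.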